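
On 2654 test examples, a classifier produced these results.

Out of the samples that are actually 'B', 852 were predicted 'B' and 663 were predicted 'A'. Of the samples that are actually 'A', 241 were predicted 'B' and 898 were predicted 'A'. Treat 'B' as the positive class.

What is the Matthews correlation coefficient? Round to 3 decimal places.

MCC = (TP·TN − FP·FN) / √((TP+FP)(TP+FN)(TN+FP)(TN+FN))
Numerator = 852·898 − 241·663 = 605313
Denominator = √(1093·1515·1139·1561) = √2944146536205 = 1715851.5484
MCC = 605313 / 1715851.5484 = 0.353

0.353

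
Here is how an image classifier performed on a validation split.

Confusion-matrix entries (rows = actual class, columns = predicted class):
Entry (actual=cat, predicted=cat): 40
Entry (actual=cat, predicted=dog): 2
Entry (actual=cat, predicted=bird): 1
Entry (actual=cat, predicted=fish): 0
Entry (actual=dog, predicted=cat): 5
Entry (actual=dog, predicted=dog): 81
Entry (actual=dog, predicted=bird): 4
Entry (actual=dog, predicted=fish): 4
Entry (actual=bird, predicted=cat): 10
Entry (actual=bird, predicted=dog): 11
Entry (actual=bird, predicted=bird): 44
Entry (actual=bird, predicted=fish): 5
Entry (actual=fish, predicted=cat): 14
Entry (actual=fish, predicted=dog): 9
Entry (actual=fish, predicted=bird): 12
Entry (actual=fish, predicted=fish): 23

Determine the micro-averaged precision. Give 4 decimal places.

0.7094

Micro-averaging pools counts across classes: ΣTP=188, ΣFP=77, ΣFN=77.
Micro-precision = TP/(TP+FP) on pooled counts = 0.7094 (equals overall accuracy in single-label multiclass).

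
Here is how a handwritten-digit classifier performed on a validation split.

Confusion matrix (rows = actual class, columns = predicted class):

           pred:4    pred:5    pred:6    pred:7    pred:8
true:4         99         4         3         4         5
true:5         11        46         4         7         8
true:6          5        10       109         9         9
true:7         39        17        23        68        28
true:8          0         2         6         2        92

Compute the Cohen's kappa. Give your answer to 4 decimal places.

Observed agreement pₒ = trace/N = 414/610 = 0.67869
Expected agreement pₑ = Σ (rowᵢ·colᵢ)/N² = (115·154 + 76·79 + 142·145 + 175·90 + 102·142)/610² = 0.20032
κ = (pₒ − pₑ)/(1 − pₑ) = (0.67869 − 0.20032)/(1 − 0.20032) = 0.5982

0.5982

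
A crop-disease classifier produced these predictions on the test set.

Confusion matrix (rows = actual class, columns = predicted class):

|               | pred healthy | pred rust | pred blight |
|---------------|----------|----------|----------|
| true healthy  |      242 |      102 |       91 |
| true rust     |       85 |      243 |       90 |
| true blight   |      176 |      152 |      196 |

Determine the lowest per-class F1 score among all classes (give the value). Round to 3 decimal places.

Per-class F1 score (2·TP/(2·TP+FP+FN)):
  healthy: TP=242, FP=85+176=261, FN=102+91=193 → 484/938 = 0.5160
  rust: TP=243, FP=102+152=254, FN=85+90=175 → 486/915 = 0.5311
  blight: TP=196, FP=91+90=181, FN=176+152=328 → 392/901 = 0.4351
Lowest is class 'blight' with F1 score = 0.435.

0.435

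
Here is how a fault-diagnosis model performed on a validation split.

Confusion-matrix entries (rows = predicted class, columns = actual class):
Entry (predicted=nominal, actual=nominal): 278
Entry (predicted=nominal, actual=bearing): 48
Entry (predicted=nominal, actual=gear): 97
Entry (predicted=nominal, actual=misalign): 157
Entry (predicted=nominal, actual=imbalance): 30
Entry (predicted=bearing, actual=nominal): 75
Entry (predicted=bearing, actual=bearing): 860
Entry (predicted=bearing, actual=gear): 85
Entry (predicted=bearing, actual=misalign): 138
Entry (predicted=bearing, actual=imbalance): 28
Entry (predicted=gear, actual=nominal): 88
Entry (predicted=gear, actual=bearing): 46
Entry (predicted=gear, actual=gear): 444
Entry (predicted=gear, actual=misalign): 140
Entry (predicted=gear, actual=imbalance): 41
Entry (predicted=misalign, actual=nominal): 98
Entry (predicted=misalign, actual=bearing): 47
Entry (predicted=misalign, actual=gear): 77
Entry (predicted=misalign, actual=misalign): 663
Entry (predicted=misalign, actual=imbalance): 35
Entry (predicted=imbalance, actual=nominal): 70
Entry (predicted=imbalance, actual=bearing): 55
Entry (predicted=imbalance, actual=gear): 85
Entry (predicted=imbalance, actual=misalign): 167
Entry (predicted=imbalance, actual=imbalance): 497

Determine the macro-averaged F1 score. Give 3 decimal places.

0.613

Per-class F1 score (2·TP/(2·TP+FP+FN)):
  nominal: TP=278, FP=48+97+157+30=332, FN=75+88+98+70=331 → 556/1219 = 0.4561
  bearing: TP=860, FP=75+85+138+28=326, FN=48+46+47+55=196 → 1720/2242 = 0.7672
  gear: TP=444, FP=88+46+140+41=315, FN=97+85+77+85=344 → 888/1547 = 0.5740
  misalign: TP=663, FP=98+47+77+35=257, FN=157+138+140+167=602 → 1326/2185 = 0.6069
  imbalance: TP=497, FP=70+55+85+167=377, FN=30+28+41+35=134 → 994/1505 = 0.6605
Macro-F1 score = mean = (0.4561 + 0.7672 + 0.5740 + 0.6069 + 0.6605) / 5 = 0.613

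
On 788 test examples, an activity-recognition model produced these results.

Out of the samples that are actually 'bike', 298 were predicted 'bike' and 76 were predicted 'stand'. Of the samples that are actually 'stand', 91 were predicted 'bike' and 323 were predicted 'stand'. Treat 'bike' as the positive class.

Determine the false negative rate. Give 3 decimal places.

0.203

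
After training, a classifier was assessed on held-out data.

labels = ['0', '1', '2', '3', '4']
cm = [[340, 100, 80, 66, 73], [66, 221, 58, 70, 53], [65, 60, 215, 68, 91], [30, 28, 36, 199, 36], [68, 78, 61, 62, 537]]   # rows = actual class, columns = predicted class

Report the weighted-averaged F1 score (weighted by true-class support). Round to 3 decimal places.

Per-class F1 score (2·TP/(2·TP+FP+FN)):
  0: TP=340, FP=66+65+30+68=229, FN=100+80+66+73=319 → 680/1228 = 0.5537
  1: TP=221, FP=100+60+28+78=266, FN=66+58+70+53=247 → 442/955 = 0.4628
  2: TP=215, FP=80+58+36+61=235, FN=65+60+68+91=284 → 430/949 = 0.4531
  3: TP=199, FP=66+70+68+62=266, FN=30+28+36+36=130 → 398/794 = 0.5013
  4: TP=537, FP=73+53+91+36=253, FN=68+78+61+62=269 → 1074/1596 = 0.6729
Weighted-F1 score = Σ (supportᵢ/N)·F1 scoreᵢ with N=2761: (659/2761)·0.5537 + (468/2761)·0.4628 + (499/2761)·0.4531 + (329/2761)·0.5013 + (806/2761)·0.6729 = 0.549

0.549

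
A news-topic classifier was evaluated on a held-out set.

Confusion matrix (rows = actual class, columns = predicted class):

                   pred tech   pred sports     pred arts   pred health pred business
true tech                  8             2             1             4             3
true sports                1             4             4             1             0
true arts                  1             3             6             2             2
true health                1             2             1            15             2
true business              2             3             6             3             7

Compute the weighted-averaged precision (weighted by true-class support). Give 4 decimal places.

0.4964

Per-class precision (TP/(TP+FP)):
  tech: TP=8, FP=1+1+1+2=5 → 8/13 = 0.61538
  sports: TP=4, FP=2+3+2+3=10 → 4/14 = 0.28571
  arts: TP=6, FP=1+4+1+6=12 → 6/18 = 0.33333
  health: TP=15, FP=4+1+2+3=10 → 15/25 = 0.60000
  business: TP=7, FP=3+0+2+2=7 → 7/14 = 0.50000
Weighted-precision = Σ (supportᵢ/N)·precisionᵢ with N=84: (18/84)·0.61538 + (10/84)·0.28571 + (14/84)·0.33333 + (21/84)·0.60000 + (21/84)·0.50000 = 0.4964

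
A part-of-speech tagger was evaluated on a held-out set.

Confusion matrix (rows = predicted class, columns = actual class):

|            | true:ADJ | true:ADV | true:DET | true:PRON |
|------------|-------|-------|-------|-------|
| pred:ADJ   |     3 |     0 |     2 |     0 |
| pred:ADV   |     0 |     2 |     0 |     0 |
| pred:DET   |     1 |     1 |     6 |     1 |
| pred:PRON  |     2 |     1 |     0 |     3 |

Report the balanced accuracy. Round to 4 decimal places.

0.6250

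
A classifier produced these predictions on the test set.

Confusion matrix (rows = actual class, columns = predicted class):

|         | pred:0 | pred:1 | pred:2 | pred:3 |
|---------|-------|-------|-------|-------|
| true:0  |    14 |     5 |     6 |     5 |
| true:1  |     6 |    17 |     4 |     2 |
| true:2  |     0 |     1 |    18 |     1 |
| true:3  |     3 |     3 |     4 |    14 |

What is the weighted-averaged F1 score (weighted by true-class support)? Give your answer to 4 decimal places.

0.6042

Per-class F1 score (2·TP/(2·TP+FP+FN)):
  0: TP=14, FP=6+0+3=9, FN=5+6+5=16 → 28/53 = 0.52830
  1: TP=17, FP=5+1+3=9, FN=6+4+2=12 → 34/55 = 0.61818
  2: TP=18, FP=6+4+4=14, FN=0+1+1=2 → 36/52 = 0.69231
  3: TP=14, FP=5+2+1=8, FN=3+3+4=10 → 28/46 = 0.60870
Weighted-F1 score = Σ (supportᵢ/N)·F1 scoreᵢ with N=103: (30/103)·0.52830 + (29/103)·0.61818 + (20/103)·0.69231 + (24/103)·0.60870 = 0.6042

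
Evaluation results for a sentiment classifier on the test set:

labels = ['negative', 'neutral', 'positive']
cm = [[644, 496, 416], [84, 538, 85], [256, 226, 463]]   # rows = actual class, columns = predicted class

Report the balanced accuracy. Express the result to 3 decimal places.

Balanced accuracy = mean of per-class recall.
  negative: recall = 644/1556 = 0.4139
  neutral: recall = 538/707 = 0.7610
  positive: recall = 463/945 = 0.4899
Mean = (0.4139 + 0.7610 + 0.4899) / 3 = 0.555

0.555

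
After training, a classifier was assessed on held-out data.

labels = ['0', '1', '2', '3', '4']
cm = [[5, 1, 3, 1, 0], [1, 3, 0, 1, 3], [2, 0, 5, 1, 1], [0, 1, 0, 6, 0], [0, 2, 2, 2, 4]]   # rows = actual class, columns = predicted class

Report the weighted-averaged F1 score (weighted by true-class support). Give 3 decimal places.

Per-class F1 score (2·TP/(2·TP+FP+FN)):
  0: TP=5, FP=1+2+0+0=3, FN=1+3+1+0=5 → 10/18 = 0.5556
  1: TP=3, FP=1+0+1+2=4, FN=1+0+1+3=5 → 6/15 = 0.4000
  2: TP=5, FP=3+0+0+2=5, FN=2+0+1+1=4 → 10/19 = 0.5263
  3: TP=6, FP=1+1+1+2=5, FN=0+1+0+0=1 → 12/18 = 0.6667
  4: TP=4, FP=0+3+1+0=4, FN=0+2+2+2=6 → 8/18 = 0.4444
Weighted-F1 score = Σ (supportᵢ/N)·F1 scoreᵢ with N=44: (10/44)·0.5556 + (8/44)·0.4000 + (9/44)·0.5263 + (7/44)·0.6667 + (10/44)·0.4444 = 0.514

0.514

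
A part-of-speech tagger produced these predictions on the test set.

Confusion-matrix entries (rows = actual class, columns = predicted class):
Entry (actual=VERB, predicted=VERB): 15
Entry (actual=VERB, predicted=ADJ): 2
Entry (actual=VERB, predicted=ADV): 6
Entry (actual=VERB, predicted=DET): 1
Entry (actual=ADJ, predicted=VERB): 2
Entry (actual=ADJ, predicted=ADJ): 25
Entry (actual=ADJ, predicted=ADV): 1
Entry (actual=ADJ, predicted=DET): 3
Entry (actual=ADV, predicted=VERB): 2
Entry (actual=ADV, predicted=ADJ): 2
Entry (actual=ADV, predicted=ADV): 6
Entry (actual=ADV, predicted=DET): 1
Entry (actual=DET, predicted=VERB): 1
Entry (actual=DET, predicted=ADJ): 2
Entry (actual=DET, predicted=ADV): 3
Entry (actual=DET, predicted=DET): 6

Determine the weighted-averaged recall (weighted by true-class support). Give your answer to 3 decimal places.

Per-class recall (TP/(TP+FN)):
  VERB: TP=15, FN=2+6+1=9 → 15/24 = 0.6250
  ADJ: TP=25, FN=2+1+3=6 → 25/31 = 0.8065
  ADV: TP=6, FN=2+2+1=5 → 6/11 = 0.5455
  DET: TP=6, FN=1+2+3=6 → 6/12 = 0.5000
Weighted-recall = Σ (supportᵢ/N)·recallᵢ with N=78: (24/78)·0.6250 + (31/78)·0.8065 + (11/78)·0.5455 + (12/78)·0.5000 = 0.667

0.667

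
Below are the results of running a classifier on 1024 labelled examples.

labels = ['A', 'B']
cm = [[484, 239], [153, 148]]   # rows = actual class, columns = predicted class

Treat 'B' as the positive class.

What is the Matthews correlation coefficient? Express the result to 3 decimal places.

MCC = (TP·TN − FP·FN) / √((TP+FP)(TP+FN)(TN+FP)(TN+FN))
Numerator = 148·484 − 239·153 = 35065
Denominator = √(387·301·723·637) = √53648204337 = 231620.8202
MCC = 35065 / 231620.8202 = 0.151

0.151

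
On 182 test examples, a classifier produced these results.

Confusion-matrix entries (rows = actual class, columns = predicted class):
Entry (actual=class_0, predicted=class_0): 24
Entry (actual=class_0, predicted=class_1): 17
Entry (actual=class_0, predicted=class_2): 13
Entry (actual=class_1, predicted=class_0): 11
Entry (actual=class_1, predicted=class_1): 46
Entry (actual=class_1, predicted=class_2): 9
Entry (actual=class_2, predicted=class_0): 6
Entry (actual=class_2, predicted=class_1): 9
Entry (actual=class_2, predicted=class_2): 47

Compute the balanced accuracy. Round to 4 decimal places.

Balanced accuracy = mean of per-class recall.
  class_0: recall = 24/54 = 0.44444
  class_1: recall = 46/66 = 0.69697
  class_2: recall = 47/62 = 0.75806
Mean = (0.44444 + 0.69697 + 0.75806) / 3 = 0.6332

0.6332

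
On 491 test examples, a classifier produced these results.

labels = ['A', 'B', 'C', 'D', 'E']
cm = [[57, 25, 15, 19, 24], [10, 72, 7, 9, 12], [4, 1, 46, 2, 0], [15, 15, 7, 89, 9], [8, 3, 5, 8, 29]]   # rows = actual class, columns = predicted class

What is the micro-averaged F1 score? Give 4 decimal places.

0.5967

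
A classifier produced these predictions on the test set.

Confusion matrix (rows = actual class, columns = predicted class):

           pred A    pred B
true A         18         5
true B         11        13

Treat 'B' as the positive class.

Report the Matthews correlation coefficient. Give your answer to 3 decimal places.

MCC = (TP·TN − FP·FN) / √((TP+FP)(TP+FN)(TN+FP)(TN+FN))
Numerator = 13·18 − 5·11 = 179
Denominator = √(18·24·23·29) = √288144 = 536.7905
MCC = 179 / 536.7905 = 0.333

0.333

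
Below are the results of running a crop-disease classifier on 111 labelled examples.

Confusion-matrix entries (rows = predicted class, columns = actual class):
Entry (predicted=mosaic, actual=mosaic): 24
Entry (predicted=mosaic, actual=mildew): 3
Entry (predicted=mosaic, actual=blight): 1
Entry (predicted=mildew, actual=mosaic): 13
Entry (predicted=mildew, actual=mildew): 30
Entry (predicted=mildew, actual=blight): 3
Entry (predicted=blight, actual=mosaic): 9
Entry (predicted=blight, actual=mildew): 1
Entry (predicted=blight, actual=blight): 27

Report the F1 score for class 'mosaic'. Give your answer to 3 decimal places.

0.649

One-vs-rest for 'mosaic': TP = diagonal; FP = other classes predicted 'mosaic'; FN = 'mosaic' predicted as other.
F1 score = 2·TP/(2·TP+FP+FN).
mosaic: TP=24, FP=3+1=4, FN=13+9=22 → 48/74 = 0.6486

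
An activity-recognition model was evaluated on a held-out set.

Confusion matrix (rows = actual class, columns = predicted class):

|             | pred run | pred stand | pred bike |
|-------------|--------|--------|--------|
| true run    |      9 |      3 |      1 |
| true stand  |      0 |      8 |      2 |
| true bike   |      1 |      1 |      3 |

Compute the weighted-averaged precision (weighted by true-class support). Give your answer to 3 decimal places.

0.745

Per-class precision (TP/(TP+FP)):
  run: TP=9, FP=0+1=1 → 9/10 = 0.9000
  stand: TP=8, FP=3+1=4 → 8/12 = 0.6667
  bike: TP=3, FP=1+2=3 → 3/6 = 0.5000
Weighted-precision = Σ (supportᵢ/N)·precisionᵢ with N=28: (13/28)·0.9000 + (10/28)·0.6667 + (5/28)·0.5000 = 0.745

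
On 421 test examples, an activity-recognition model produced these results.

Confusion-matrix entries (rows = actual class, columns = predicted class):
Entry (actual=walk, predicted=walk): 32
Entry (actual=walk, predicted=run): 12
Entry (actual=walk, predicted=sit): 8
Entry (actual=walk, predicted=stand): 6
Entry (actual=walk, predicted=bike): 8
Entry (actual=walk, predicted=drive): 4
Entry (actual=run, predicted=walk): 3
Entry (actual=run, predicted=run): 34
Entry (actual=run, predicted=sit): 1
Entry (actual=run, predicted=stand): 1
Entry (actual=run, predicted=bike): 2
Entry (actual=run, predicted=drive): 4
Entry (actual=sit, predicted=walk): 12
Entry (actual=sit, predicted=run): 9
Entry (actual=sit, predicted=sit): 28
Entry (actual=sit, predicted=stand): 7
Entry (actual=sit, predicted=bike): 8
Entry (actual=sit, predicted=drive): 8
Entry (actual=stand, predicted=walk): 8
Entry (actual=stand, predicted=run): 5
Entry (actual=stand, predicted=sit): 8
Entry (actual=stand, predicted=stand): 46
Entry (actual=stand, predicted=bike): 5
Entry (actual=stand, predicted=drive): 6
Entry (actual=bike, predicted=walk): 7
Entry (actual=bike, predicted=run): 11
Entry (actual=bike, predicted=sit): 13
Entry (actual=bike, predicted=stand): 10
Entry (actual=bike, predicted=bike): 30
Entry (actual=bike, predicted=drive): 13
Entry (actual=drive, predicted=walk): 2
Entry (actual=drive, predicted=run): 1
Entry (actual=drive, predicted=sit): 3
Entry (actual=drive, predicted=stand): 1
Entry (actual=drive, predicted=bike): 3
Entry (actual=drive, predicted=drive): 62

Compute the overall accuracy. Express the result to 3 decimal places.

Accuracy = trace / total = (32+34+28+46+30+62=232) / 421 = 232/421 = 0.551

0.551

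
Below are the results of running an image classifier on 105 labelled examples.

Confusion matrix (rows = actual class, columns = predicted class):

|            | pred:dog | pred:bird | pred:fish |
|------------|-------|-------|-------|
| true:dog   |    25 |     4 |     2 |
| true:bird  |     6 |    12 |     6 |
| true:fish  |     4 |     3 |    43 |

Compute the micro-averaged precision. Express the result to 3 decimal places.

Micro-averaging pools counts across classes: ΣTP=80, ΣFP=25, ΣFN=25.
Micro-precision = TP/(TP+FP) on pooled counts = 0.762 (equals overall accuracy in single-label multiclass).

0.762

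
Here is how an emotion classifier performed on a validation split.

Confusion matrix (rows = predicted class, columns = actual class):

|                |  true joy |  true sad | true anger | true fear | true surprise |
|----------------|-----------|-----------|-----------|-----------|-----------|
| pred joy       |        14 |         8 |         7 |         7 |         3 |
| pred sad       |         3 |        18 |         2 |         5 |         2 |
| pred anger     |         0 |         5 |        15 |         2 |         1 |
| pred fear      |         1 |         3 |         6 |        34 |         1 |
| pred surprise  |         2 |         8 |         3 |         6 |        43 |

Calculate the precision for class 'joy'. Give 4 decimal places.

0.3590

One-vs-rest for 'joy': TP = diagonal; FP = other classes predicted 'joy'; FN = 'joy' predicted as other.
precision = TP/(TP+FP).
joy: TP=14, FP=8+7+7+3=25 → 14/39 = 0.35897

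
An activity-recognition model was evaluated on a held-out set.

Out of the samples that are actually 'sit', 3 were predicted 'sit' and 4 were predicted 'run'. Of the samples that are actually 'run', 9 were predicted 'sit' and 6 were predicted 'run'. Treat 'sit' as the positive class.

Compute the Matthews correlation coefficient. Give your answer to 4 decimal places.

-0.1604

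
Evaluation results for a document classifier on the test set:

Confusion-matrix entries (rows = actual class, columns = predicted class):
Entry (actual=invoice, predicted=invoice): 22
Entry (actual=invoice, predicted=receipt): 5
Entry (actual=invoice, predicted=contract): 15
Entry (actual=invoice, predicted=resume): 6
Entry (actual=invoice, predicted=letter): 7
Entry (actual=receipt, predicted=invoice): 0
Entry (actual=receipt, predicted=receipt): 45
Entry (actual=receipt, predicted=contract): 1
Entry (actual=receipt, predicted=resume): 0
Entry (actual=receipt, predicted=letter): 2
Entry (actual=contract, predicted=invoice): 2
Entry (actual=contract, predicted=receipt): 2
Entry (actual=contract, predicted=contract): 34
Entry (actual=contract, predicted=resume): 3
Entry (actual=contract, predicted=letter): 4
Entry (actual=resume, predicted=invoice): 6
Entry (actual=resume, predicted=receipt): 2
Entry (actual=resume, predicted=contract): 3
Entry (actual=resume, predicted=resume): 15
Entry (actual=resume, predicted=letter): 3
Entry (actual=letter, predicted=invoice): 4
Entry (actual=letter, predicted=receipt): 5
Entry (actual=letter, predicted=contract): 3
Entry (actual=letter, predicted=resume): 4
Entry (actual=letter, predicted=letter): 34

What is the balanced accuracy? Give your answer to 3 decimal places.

0.658

Balanced accuracy = mean of per-class recall.
  invoice: recall = 22/55 = 0.4000
  receipt: recall = 45/48 = 0.9375
  contract: recall = 34/45 = 0.7556
  resume: recall = 15/29 = 0.5172
  letter: recall = 34/50 = 0.6800
Mean = (0.4000 + 0.9375 + 0.7556 + 0.5172 + 0.6800) / 5 = 0.658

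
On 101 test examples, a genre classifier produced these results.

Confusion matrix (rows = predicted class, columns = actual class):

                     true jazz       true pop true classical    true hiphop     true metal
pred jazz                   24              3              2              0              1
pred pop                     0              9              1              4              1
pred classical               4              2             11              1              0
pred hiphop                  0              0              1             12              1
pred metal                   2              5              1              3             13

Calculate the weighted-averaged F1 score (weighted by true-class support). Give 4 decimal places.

0.6825

Per-class F1 score (2·TP/(2·TP+FP+FN)):
  jazz: TP=24, FP=3+2+0+1=6, FN=0+4+0+2=6 → 48/60 = 0.80000
  pop: TP=9, FP=0+1+4+1=6, FN=3+2+0+5=10 → 18/34 = 0.52941
  classical: TP=11, FP=4+2+1+0=7, FN=2+1+1+1=5 → 22/34 = 0.64706
  hiphop: TP=12, FP=0+0+1+1=2, FN=0+4+1+3=8 → 24/34 = 0.70588
  metal: TP=13, FP=2+5+1+3=11, FN=1+1+0+1=3 → 26/40 = 0.65000
Weighted-F1 score = Σ (supportᵢ/N)·F1 scoreᵢ with N=101: (30/101)·0.80000 + (19/101)·0.52941 + (16/101)·0.64706 + (20/101)·0.70588 + (16/101)·0.65000 = 0.6825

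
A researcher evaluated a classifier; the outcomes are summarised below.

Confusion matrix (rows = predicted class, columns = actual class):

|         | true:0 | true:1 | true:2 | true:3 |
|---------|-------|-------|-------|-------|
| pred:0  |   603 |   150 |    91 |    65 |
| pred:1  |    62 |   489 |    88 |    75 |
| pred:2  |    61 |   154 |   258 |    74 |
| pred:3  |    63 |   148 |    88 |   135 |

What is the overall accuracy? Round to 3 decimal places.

Accuracy = trace / total = (603+489+258+135=1485) / 2604 = 1485/2604 = 0.570

0.570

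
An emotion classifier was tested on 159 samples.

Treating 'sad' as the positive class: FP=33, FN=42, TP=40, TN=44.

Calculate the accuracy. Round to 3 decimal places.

Accuracy = (TP+TN)/N = (40+44)/159 = 0.528

0.528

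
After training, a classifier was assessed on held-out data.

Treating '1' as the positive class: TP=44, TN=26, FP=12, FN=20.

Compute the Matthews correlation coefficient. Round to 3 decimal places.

0.361

MCC = (TP·TN − FP·FN) / √((TP+FP)(TP+FN)(TN+FP)(TN+FN))
Numerator = 44·26 − 12·20 = 904
Denominator = √(56·64·38·46) = √6264832 = 2502.9646
MCC = 904 / 2502.9646 = 0.361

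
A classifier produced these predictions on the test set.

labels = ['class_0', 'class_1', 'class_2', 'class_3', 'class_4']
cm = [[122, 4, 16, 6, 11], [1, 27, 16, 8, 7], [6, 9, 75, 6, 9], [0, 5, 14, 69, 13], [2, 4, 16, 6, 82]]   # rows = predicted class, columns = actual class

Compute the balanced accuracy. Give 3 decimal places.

0.686

Balanced accuracy = mean of per-class recall.
  class_0: recall = 122/131 = 0.9313
  class_1: recall = 27/49 = 0.5510
  class_2: recall = 75/137 = 0.5474
  class_3: recall = 69/95 = 0.7263
  class_4: recall = 82/122 = 0.6721
Mean = (0.9313 + 0.5510 + 0.5474 + 0.7263 + 0.6721) / 5 = 0.686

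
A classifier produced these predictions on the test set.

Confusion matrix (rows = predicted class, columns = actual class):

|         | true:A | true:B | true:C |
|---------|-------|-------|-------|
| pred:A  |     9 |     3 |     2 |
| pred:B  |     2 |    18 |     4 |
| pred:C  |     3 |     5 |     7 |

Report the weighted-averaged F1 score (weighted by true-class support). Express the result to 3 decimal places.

Per-class F1 score (2·TP/(2·TP+FP+FN)):
  A: TP=9, FP=3+2=5, FN=2+3=5 → 18/28 = 0.6429
  B: TP=18, FP=2+4=6, FN=3+5=8 → 36/50 = 0.7200
  C: TP=7, FP=3+5=8, FN=2+4=6 → 14/28 = 0.5000
Weighted-F1 score = Σ (supportᵢ/N)·F1 scoreᵢ with N=53: (14/53)·0.6429 + (26/53)·0.7200 + (13/53)·0.5000 = 0.646

0.646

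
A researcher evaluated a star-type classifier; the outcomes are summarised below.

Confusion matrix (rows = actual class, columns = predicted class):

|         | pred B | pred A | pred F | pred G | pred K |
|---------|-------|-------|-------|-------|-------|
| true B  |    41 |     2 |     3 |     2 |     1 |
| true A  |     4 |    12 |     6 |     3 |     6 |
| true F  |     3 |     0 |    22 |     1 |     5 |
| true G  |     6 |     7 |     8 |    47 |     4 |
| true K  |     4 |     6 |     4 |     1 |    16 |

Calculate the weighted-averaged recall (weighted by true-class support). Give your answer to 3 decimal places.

0.645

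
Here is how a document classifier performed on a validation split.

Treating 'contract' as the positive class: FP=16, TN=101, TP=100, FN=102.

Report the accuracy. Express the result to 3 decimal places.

0.630

Accuracy = (TP+TN)/N = (100+101)/319 = 0.630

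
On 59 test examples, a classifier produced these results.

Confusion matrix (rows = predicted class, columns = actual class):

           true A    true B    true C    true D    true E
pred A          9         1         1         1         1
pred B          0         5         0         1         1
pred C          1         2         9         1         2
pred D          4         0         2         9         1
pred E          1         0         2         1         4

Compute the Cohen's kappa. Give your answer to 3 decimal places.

0.505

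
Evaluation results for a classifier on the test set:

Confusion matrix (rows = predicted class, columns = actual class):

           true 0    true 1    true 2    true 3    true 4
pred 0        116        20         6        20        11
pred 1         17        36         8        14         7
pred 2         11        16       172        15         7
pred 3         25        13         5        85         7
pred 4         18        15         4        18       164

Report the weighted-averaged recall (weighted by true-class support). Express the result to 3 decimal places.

0.690

Per-class recall (TP/(TP+FN)):
  0: TP=116, FN=17+11+25+18=71 → 116/187 = 0.6203
  1: TP=36, FN=20+16+13+15=64 → 36/100 = 0.3600
  2: TP=172, FN=6+8+5+4=23 → 172/195 = 0.8821
  3: TP=85, FN=20+14+15+18=67 → 85/152 = 0.5592
  4: TP=164, FN=11+7+7+7=32 → 164/196 = 0.8367
Weighted-recall = Σ (supportᵢ/N)·recallᵢ with N=830: (187/830)·0.6203 + (100/830)·0.3600 + (195/830)·0.8821 + (152/830)·0.5592 + (196/830)·0.8367 = 0.690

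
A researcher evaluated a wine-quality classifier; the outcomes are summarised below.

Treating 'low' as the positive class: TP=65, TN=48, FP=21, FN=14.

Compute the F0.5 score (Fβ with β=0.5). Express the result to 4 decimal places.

Fβ = (1+β²)·TP / ((1+β²)·TP + β²·FN + FP), with β²=1/4
= 1.25·65 / (1.25·65 + 0.25·14 + 21) = 0.7683

0.7683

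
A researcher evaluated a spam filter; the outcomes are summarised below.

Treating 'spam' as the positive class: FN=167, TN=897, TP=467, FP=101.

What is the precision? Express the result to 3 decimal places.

0.822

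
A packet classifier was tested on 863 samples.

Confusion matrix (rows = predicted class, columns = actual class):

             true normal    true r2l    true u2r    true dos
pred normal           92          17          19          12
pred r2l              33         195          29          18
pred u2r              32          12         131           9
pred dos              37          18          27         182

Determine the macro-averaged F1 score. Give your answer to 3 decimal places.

Per-class F1 score (2·TP/(2·TP+FP+FN)):
  normal: TP=92, FP=17+19+12=48, FN=33+32+37=102 → 184/334 = 0.5509
  r2l: TP=195, FP=33+29+18=80, FN=17+12+18=47 → 390/517 = 0.7544
  u2r: TP=131, FP=32+12+9=53, FN=19+29+27=75 → 262/390 = 0.6718
  dos: TP=182, FP=37+18+27=82, FN=12+18+9=39 → 364/485 = 0.7505
Macro-F1 score = mean = (0.5509 + 0.7544 + 0.6718 + 0.7505) / 4 = 0.682

0.682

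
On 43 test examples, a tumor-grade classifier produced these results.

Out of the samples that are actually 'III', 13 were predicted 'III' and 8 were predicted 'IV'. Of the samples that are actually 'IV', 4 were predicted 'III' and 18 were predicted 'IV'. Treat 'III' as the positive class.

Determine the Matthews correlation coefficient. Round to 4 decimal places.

0.4470

MCC = (TP·TN − FP·FN) / √((TP+FP)(TP+FN)(TN+FP)(TN+FN))
Numerator = 13·18 − 4·8 = 202
Denominator = √(17·21·22·26) = √204204 = 451.8894
MCC = 202 / 451.8894 = 0.4470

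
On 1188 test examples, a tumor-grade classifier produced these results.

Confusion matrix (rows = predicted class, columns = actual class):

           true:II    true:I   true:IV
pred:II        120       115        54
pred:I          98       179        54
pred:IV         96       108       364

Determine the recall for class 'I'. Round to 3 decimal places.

0.445

Treat 'I' as positive and all other classes as negative.
recall = TP/(TP+FN).
I: TP=179, FN=115+108=223 → 179/402 = 0.4453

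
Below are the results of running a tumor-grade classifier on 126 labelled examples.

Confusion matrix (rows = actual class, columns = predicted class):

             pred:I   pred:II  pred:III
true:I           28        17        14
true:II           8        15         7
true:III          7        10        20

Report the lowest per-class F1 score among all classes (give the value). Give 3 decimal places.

Per-class F1 score (2·TP/(2·TP+FP+FN)):
  I: TP=28, FP=8+7=15, FN=17+14=31 → 56/102 = 0.5490
  II: TP=15, FP=17+10=27, FN=8+7=15 → 30/72 = 0.4167
  III: TP=20, FP=14+7=21, FN=7+10=17 → 40/78 = 0.5128
Lowest is class 'II' with F1 score = 0.417.

0.417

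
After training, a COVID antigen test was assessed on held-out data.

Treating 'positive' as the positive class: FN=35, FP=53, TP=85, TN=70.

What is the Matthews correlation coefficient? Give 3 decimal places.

0.280

MCC = (TP·TN − FP·FN) / √((TP+FP)(TP+FN)(TN+FP)(TN+FN))
Numerator = 85·70 − 53·35 = 4095
Denominator = √(138·120·123·105) = √213872400 = 14624.3769
MCC = 4095 / 14624.3769 = 0.280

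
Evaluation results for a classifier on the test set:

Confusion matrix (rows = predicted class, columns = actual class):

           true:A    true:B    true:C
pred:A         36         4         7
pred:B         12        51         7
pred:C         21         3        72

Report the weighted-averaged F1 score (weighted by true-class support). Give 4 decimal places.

0.7375

Per-class F1 score (2·TP/(2·TP+FP+FN)):
  A: TP=36, FP=4+7=11, FN=12+21=33 → 72/116 = 0.62069
  B: TP=51, FP=12+7=19, FN=4+3=7 → 102/128 = 0.79688
  C: TP=72, FP=21+3=24, FN=7+7=14 → 144/182 = 0.79121
Weighted-F1 score = Σ (supportᵢ/N)·F1 scoreᵢ with N=213: (69/213)·0.62069 + (58/213)·0.79688 + (86/213)·0.79121 = 0.7375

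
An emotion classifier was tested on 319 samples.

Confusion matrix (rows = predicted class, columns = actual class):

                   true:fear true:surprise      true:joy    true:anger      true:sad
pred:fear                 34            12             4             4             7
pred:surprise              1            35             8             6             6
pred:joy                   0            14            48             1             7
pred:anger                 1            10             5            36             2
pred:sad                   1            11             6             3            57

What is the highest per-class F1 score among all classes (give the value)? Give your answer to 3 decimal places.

0.726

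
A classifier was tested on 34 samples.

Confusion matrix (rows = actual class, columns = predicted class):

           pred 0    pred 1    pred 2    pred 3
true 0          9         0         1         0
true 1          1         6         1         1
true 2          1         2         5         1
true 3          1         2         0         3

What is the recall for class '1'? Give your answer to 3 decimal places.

0.667

recall = TP/(TP+FN).
1: TP=6, FN=1+1+1=3 → 6/9 = 0.6667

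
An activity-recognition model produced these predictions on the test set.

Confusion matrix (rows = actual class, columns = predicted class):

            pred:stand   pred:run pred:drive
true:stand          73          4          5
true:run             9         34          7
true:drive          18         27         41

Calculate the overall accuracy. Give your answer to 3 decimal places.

Accuracy = trace / total = (73+34+41=148) / 218 = 148/218 = 0.679

0.679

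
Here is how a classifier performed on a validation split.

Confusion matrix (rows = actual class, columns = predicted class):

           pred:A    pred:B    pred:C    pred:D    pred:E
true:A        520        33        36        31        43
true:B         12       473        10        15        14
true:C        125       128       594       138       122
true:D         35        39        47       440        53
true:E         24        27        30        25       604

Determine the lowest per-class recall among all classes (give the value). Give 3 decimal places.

Per-class recall (TP/(TP+FN)):
  A: TP=520, FN=33+36+31+43=143 → 520/663 = 0.7843
  B: TP=473, FN=12+10+15+14=51 → 473/524 = 0.9027
  C: TP=594, FN=125+128+138+122=513 → 594/1107 = 0.5366
  D: TP=440, FN=35+39+47+53=174 → 440/614 = 0.7166
  E: TP=604, FN=24+27+30+25=106 → 604/710 = 0.8507
Lowest is class 'C' with recall = 0.537.

0.537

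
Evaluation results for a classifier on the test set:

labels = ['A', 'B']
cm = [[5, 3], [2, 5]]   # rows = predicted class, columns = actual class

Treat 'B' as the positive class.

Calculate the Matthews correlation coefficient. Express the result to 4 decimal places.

0.3393

MCC = (TP·TN − FP·FN) / √((TP+FP)(TP+FN)(TN+FP)(TN+FN))
Numerator = 5·5 − 2·3 = 19
Denominator = √(7·8·7·8) = √3136 = 56.0000
MCC = 19 / 56.0000 = 0.3393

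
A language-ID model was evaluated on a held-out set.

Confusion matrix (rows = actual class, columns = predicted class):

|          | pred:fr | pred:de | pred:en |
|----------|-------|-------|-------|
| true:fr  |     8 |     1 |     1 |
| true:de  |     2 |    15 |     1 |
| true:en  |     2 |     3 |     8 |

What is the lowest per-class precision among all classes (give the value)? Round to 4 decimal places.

0.6667

Per-class precision (TP/(TP+FP)):
  fr: TP=8, FP=2+2=4 → 8/12 = 0.66667
  de: TP=15, FP=1+3=4 → 15/19 = 0.78947
  en: TP=8, FP=1+1=2 → 8/10 = 0.80000
Lowest is class 'fr' with precision = 0.6667.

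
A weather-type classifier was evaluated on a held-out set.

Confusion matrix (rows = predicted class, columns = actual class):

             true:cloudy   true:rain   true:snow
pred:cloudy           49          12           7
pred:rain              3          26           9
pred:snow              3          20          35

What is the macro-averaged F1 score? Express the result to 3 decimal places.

0.660

Per-class F1 score (2·TP/(2·TP+FP+FN)):
  cloudy: TP=49, FP=12+7=19, FN=3+3=6 → 98/123 = 0.7967
  rain: TP=26, FP=3+9=12, FN=12+20=32 → 52/96 = 0.5417
  snow: TP=35, FP=3+20=23, FN=7+9=16 → 70/109 = 0.6422
Macro-F1 score = mean = (0.7967 + 0.5417 + 0.6422) / 3 = 0.660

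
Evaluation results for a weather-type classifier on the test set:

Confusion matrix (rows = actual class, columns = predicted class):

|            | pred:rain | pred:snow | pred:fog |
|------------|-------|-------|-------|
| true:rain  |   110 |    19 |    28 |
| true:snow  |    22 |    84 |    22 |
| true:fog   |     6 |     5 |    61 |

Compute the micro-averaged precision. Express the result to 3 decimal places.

0.714

Micro-averaging pools counts across classes: ΣTP=255, ΣFP=102, ΣFN=102.
Micro-precision = TP/(TP+FP) on pooled counts = 0.714 (equals overall accuracy in single-label multiclass).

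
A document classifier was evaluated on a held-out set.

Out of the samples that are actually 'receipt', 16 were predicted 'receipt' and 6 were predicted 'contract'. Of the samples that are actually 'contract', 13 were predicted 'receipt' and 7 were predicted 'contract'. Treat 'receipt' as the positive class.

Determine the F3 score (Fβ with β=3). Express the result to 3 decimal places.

0.705

Fβ = (1+β²)·TP / ((1+β²)·TP + β²·FN + FP), with β²=9
= 10·16 / (10·16 + 9·6 + 13) = 0.705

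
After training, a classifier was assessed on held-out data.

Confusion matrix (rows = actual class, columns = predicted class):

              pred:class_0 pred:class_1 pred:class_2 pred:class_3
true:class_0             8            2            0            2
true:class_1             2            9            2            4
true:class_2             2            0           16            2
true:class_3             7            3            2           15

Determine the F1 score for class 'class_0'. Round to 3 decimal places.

0.516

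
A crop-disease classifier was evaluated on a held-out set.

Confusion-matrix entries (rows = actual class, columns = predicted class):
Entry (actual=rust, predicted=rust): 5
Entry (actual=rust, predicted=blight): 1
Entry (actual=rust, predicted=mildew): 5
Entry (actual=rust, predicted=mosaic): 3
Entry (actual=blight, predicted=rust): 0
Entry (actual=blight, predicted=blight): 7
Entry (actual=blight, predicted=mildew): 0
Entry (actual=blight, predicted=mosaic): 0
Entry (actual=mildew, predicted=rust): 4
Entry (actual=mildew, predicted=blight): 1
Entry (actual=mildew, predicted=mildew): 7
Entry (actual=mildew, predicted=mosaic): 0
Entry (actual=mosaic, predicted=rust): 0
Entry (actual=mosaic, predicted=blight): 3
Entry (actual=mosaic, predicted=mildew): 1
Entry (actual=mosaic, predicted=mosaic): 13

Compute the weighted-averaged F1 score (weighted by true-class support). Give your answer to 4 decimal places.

0.6272

Per-class F1 score (2·TP/(2·TP+FP+FN)):
  rust: TP=5, FP=0+4+0=4, FN=1+5+3=9 → 10/23 = 0.43478
  blight: TP=7, FP=1+1+3=5, FN=0+0+0=0 → 14/19 = 0.73684
  mildew: TP=7, FP=5+0+1=6, FN=4+1+0=5 → 14/25 = 0.56000
  mosaic: TP=13, FP=3+0+0=3, FN=0+3+1=4 → 26/33 = 0.78788
Weighted-F1 score = Σ (supportᵢ/N)·F1 scoreᵢ with N=50: (14/50)·0.43478 + (7/50)·0.73684 + (12/50)·0.56000 + (17/50)·0.78788 = 0.6272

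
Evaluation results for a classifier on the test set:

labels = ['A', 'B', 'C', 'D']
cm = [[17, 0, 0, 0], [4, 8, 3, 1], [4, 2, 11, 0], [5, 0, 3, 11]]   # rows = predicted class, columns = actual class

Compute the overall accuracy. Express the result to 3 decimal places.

Accuracy = trace / total = (17+8+11+11=47) / 69 = 47/69 = 0.681

0.681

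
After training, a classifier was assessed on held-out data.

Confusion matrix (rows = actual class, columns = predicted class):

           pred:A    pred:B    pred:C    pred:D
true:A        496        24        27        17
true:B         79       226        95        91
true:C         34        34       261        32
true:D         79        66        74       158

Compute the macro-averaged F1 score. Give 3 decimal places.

Per-class F1 score (2·TP/(2·TP+FP+FN)):
  A: TP=496, FP=79+34+79=192, FN=24+27+17=68 → 992/1252 = 0.7923
  B: TP=226, FP=24+34+66=124, FN=79+95+91=265 → 452/841 = 0.5375
  C: TP=261, FP=27+95+74=196, FN=34+34+32=100 → 522/818 = 0.6381
  D: TP=158, FP=17+91+32=140, FN=79+66+74=219 → 316/675 = 0.4681
Macro-F1 score = mean = (0.7923 + 0.5375 + 0.6381 + 0.4681) / 4 = 0.609

0.609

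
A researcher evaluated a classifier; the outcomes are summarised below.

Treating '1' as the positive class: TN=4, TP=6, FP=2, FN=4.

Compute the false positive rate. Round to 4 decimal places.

0.3333

FPR = FP/(FP+TN) = 2/(2+4) = 0.3333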